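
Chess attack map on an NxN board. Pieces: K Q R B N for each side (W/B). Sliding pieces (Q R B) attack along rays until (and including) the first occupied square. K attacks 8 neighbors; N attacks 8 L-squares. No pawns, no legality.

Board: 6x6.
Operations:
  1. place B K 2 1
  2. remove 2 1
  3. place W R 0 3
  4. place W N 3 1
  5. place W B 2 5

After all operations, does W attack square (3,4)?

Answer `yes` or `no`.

Answer: yes

Derivation:
Op 1: place BK@(2,1)
Op 2: remove (2,1)
Op 3: place WR@(0,3)
Op 4: place WN@(3,1)
Op 5: place WB@(2,5)
Per-piece attacks for W:
  WR@(0,3): attacks (0,4) (0,5) (0,2) (0,1) (0,0) (1,3) (2,3) (3,3) (4,3) (5,3)
  WB@(2,5): attacks (3,4) (4,3) (5,2) (1,4) (0,3) [ray(-1,-1) blocked at (0,3)]
  WN@(3,1): attacks (4,3) (5,2) (2,3) (1,2) (5,0) (1,0)
W attacks (3,4): yes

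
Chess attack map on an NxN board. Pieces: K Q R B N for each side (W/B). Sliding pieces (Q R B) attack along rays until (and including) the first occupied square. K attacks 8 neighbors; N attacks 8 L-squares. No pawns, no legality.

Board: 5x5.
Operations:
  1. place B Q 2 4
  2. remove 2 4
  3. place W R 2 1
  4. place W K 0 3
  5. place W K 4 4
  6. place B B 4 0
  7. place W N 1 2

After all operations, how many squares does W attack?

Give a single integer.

Op 1: place BQ@(2,4)
Op 2: remove (2,4)
Op 3: place WR@(2,1)
Op 4: place WK@(0,3)
Op 5: place WK@(4,4)
Op 6: place BB@(4,0)
Op 7: place WN@(1,2)
Per-piece attacks for W:
  WK@(0,3): attacks (0,4) (0,2) (1,3) (1,4) (1,2)
  WN@(1,2): attacks (2,4) (3,3) (0,4) (2,0) (3,1) (0,0)
  WR@(2,1): attacks (2,2) (2,3) (2,4) (2,0) (3,1) (4,1) (1,1) (0,1)
  WK@(4,4): attacks (4,3) (3,4) (3,3)
Union (17 distinct): (0,0) (0,1) (0,2) (0,4) (1,1) (1,2) (1,3) (1,4) (2,0) (2,2) (2,3) (2,4) (3,1) (3,3) (3,4) (4,1) (4,3)

Answer: 17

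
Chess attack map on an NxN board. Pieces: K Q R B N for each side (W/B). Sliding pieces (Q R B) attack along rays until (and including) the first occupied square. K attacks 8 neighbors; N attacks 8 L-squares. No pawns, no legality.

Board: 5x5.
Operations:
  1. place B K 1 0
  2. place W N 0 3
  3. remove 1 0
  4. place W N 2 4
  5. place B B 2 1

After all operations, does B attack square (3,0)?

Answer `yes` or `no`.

Op 1: place BK@(1,0)
Op 2: place WN@(0,3)
Op 3: remove (1,0)
Op 4: place WN@(2,4)
Op 5: place BB@(2,1)
Per-piece attacks for B:
  BB@(2,1): attacks (3,2) (4,3) (3,0) (1,2) (0,3) (1,0) [ray(-1,1) blocked at (0,3)]
B attacks (3,0): yes

Answer: yes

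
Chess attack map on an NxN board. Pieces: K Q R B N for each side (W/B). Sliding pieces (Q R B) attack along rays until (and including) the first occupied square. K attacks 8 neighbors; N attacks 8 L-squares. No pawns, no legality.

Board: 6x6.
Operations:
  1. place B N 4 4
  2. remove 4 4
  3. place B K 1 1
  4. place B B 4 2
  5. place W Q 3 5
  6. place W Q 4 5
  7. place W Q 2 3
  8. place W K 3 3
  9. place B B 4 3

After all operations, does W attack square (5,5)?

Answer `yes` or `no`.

Op 1: place BN@(4,4)
Op 2: remove (4,4)
Op 3: place BK@(1,1)
Op 4: place BB@(4,2)
Op 5: place WQ@(3,5)
Op 6: place WQ@(4,5)
Op 7: place WQ@(2,3)
Op 8: place WK@(3,3)
Op 9: place BB@(4,3)
Per-piece attacks for W:
  WQ@(2,3): attacks (2,4) (2,5) (2,2) (2,1) (2,0) (3,3) (1,3) (0,3) (3,4) (4,5) (3,2) (4,1) (5,0) (1,4) (0,5) (1,2) (0,1) [ray(1,0) blocked at (3,3); ray(1,1) blocked at (4,5)]
  WK@(3,3): attacks (3,4) (3,2) (4,3) (2,3) (4,4) (4,2) (2,4) (2,2)
  WQ@(3,5): attacks (3,4) (3,3) (4,5) (2,5) (1,5) (0,5) (4,4) (5,3) (2,4) (1,3) (0,2) [ray(0,-1) blocked at (3,3); ray(1,0) blocked at (4,5)]
  WQ@(4,5): attacks (4,4) (4,3) (5,5) (3,5) (5,4) (3,4) (2,3) [ray(0,-1) blocked at (4,3); ray(-1,0) blocked at (3,5); ray(-1,-1) blocked at (2,3)]
W attacks (5,5): yes

Answer: yes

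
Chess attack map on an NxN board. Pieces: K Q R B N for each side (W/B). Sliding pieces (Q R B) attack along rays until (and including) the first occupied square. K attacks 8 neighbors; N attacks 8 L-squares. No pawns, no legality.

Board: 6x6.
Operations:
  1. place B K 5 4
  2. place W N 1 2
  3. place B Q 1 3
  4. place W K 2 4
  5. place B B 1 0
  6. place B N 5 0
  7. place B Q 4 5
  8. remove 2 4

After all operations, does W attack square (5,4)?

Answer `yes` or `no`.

Op 1: place BK@(5,4)
Op 2: place WN@(1,2)
Op 3: place BQ@(1,3)
Op 4: place WK@(2,4)
Op 5: place BB@(1,0)
Op 6: place BN@(5,0)
Op 7: place BQ@(4,5)
Op 8: remove (2,4)
Per-piece attacks for W:
  WN@(1,2): attacks (2,4) (3,3) (0,4) (2,0) (3,1) (0,0)
W attacks (5,4): no

Answer: no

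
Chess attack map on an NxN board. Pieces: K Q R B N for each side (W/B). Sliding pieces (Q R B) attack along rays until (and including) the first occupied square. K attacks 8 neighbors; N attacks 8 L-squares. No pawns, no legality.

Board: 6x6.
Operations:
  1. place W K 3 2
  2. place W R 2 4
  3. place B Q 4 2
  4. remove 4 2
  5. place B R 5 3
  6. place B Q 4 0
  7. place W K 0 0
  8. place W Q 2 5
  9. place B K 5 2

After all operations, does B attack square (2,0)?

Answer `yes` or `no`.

Op 1: place WK@(3,2)
Op 2: place WR@(2,4)
Op 3: place BQ@(4,2)
Op 4: remove (4,2)
Op 5: place BR@(5,3)
Op 6: place BQ@(4,0)
Op 7: place WK@(0,0)
Op 8: place WQ@(2,5)
Op 9: place BK@(5,2)
Per-piece attacks for B:
  BQ@(4,0): attacks (4,1) (4,2) (4,3) (4,4) (4,5) (5,0) (3,0) (2,0) (1,0) (0,0) (5,1) (3,1) (2,2) (1,3) (0,4) [ray(-1,0) blocked at (0,0)]
  BK@(5,2): attacks (5,3) (5,1) (4,2) (4,3) (4,1)
  BR@(5,3): attacks (5,4) (5,5) (5,2) (4,3) (3,3) (2,3) (1,3) (0,3) [ray(0,-1) blocked at (5,2)]
B attacks (2,0): yes

Answer: yes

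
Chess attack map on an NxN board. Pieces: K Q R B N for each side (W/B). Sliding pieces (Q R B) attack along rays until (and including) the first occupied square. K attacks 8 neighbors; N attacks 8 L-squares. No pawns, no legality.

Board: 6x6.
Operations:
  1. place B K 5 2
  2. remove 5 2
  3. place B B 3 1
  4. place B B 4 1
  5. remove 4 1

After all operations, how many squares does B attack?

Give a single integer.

Op 1: place BK@(5,2)
Op 2: remove (5,2)
Op 3: place BB@(3,1)
Op 4: place BB@(4,1)
Op 5: remove (4,1)
Per-piece attacks for B:
  BB@(3,1): attacks (4,2) (5,3) (4,0) (2,2) (1,3) (0,4) (2,0)
Union (7 distinct): (0,4) (1,3) (2,0) (2,2) (4,0) (4,2) (5,3)

Answer: 7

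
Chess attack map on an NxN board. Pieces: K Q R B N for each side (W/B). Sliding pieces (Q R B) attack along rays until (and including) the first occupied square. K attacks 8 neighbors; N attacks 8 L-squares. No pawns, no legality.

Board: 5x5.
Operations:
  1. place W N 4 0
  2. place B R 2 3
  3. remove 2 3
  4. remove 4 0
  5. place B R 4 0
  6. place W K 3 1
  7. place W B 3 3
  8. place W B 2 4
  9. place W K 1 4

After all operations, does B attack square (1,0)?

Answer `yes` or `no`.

Op 1: place WN@(4,0)
Op 2: place BR@(2,3)
Op 3: remove (2,3)
Op 4: remove (4,0)
Op 5: place BR@(4,0)
Op 6: place WK@(3,1)
Op 7: place WB@(3,3)
Op 8: place WB@(2,4)
Op 9: place WK@(1,4)
Per-piece attacks for B:
  BR@(4,0): attacks (4,1) (4,2) (4,3) (4,4) (3,0) (2,0) (1,0) (0,0)
B attacks (1,0): yes

Answer: yes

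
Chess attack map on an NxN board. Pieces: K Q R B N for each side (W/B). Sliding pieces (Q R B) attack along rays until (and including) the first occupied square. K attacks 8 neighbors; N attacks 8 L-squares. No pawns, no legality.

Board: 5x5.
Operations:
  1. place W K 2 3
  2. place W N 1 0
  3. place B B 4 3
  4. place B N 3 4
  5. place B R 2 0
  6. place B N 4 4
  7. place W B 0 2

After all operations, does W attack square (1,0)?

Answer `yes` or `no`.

Op 1: place WK@(2,3)
Op 2: place WN@(1,0)
Op 3: place BB@(4,3)
Op 4: place BN@(3,4)
Op 5: place BR@(2,0)
Op 6: place BN@(4,4)
Op 7: place WB@(0,2)
Per-piece attacks for W:
  WB@(0,2): attacks (1,3) (2,4) (1,1) (2,0) [ray(1,-1) blocked at (2,0)]
  WN@(1,0): attacks (2,2) (3,1) (0,2)
  WK@(2,3): attacks (2,4) (2,2) (3,3) (1,3) (3,4) (3,2) (1,4) (1,2)
W attacks (1,0): no

Answer: no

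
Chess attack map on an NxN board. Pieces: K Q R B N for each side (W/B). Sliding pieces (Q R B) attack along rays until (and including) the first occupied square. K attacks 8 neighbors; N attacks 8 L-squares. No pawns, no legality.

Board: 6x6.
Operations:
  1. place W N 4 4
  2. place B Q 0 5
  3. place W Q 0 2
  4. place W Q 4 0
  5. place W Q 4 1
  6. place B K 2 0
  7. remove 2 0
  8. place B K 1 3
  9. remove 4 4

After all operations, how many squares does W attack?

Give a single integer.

Answer: 26

Derivation:
Op 1: place WN@(4,4)
Op 2: place BQ@(0,5)
Op 3: place WQ@(0,2)
Op 4: place WQ@(4,0)
Op 5: place WQ@(4,1)
Op 6: place BK@(2,0)
Op 7: remove (2,0)
Op 8: place BK@(1,3)
Op 9: remove (4,4)
Per-piece attacks for W:
  WQ@(0,2): attacks (0,3) (0,4) (0,5) (0,1) (0,0) (1,2) (2,2) (3,2) (4,2) (5,2) (1,3) (1,1) (2,0) [ray(0,1) blocked at (0,5); ray(1,1) blocked at (1,3)]
  WQ@(4,0): attacks (4,1) (5,0) (3,0) (2,0) (1,0) (0,0) (5,1) (3,1) (2,2) (1,3) [ray(0,1) blocked at (4,1); ray(-1,1) blocked at (1,3)]
  WQ@(4,1): attacks (4,2) (4,3) (4,4) (4,5) (4,0) (5,1) (3,1) (2,1) (1,1) (0,1) (5,2) (5,0) (3,2) (2,3) (1,4) (0,5) (3,0) [ray(0,-1) blocked at (4,0); ray(-1,1) blocked at (0,5)]
Union (26 distinct): (0,0) (0,1) (0,3) (0,4) (0,5) (1,0) (1,1) (1,2) (1,3) (1,4) (2,0) (2,1) (2,2) (2,3) (3,0) (3,1) (3,2) (4,0) (4,1) (4,2) (4,3) (4,4) (4,5) (5,0) (5,1) (5,2)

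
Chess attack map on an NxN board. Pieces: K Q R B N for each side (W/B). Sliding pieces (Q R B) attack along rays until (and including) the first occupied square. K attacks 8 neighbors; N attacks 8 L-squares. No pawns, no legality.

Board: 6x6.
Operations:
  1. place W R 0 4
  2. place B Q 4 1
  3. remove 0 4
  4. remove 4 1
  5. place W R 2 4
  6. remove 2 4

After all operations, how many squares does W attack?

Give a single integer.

Op 1: place WR@(0,4)
Op 2: place BQ@(4,1)
Op 3: remove (0,4)
Op 4: remove (4,1)
Op 5: place WR@(2,4)
Op 6: remove (2,4)
Per-piece attacks for W:
Union (0 distinct): (none)

Answer: 0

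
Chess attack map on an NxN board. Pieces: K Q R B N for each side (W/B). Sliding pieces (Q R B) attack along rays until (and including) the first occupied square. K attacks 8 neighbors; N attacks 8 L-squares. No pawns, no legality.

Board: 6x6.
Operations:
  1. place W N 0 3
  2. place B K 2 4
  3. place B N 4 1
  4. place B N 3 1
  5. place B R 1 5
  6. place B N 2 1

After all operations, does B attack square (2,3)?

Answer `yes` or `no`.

Op 1: place WN@(0,3)
Op 2: place BK@(2,4)
Op 3: place BN@(4,1)
Op 4: place BN@(3,1)
Op 5: place BR@(1,5)
Op 6: place BN@(2,1)
Per-piece attacks for B:
  BR@(1,5): attacks (1,4) (1,3) (1,2) (1,1) (1,0) (2,5) (3,5) (4,5) (5,5) (0,5)
  BN@(2,1): attacks (3,3) (4,2) (1,3) (0,2) (4,0) (0,0)
  BK@(2,4): attacks (2,5) (2,3) (3,4) (1,4) (3,5) (3,3) (1,5) (1,3)
  BN@(3,1): attacks (4,3) (5,2) (2,3) (1,2) (5,0) (1,0)
  BN@(4,1): attacks (5,3) (3,3) (2,2) (2,0)
B attacks (2,3): yes

Answer: yes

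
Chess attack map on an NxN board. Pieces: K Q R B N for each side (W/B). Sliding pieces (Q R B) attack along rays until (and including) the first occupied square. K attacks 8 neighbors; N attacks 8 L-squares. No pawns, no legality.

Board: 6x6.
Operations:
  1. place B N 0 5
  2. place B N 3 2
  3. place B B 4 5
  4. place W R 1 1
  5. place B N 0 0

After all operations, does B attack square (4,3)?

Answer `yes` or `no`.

Answer: no

Derivation:
Op 1: place BN@(0,5)
Op 2: place BN@(3,2)
Op 3: place BB@(4,5)
Op 4: place WR@(1,1)
Op 5: place BN@(0,0)
Per-piece attacks for B:
  BN@(0,0): attacks (1,2) (2,1)
  BN@(0,5): attacks (1,3) (2,4)
  BN@(3,2): attacks (4,4) (5,3) (2,4) (1,3) (4,0) (5,1) (2,0) (1,1)
  BB@(4,5): attacks (5,4) (3,4) (2,3) (1,2) (0,1)
B attacks (4,3): no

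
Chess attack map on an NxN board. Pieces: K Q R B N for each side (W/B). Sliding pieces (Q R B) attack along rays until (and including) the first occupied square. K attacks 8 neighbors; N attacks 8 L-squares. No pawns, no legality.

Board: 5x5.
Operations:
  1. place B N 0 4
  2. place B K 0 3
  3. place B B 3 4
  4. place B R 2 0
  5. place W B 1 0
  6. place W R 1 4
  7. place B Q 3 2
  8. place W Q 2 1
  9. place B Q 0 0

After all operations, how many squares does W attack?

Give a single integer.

Answer: 17

Derivation:
Op 1: place BN@(0,4)
Op 2: place BK@(0,3)
Op 3: place BB@(3,4)
Op 4: place BR@(2,0)
Op 5: place WB@(1,0)
Op 6: place WR@(1,4)
Op 7: place BQ@(3,2)
Op 8: place WQ@(2,1)
Op 9: place BQ@(0,0)
Per-piece attacks for W:
  WB@(1,0): attacks (2,1) (0,1) [ray(1,1) blocked at (2,1)]
  WR@(1,4): attacks (1,3) (1,2) (1,1) (1,0) (2,4) (3,4) (0,4) [ray(0,-1) blocked at (1,0); ray(1,0) blocked at (3,4); ray(-1,0) blocked at (0,4)]
  WQ@(2,1): attacks (2,2) (2,3) (2,4) (2,0) (3,1) (4,1) (1,1) (0,1) (3,2) (3,0) (1,2) (0,3) (1,0) [ray(0,-1) blocked at (2,0); ray(1,1) blocked at (3,2); ray(-1,1) blocked at (0,3); ray(-1,-1) blocked at (1,0)]
Union (17 distinct): (0,1) (0,3) (0,4) (1,0) (1,1) (1,2) (1,3) (2,0) (2,1) (2,2) (2,3) (2,4) (3,0) (3,1) (3,2) (3,4) (4,1)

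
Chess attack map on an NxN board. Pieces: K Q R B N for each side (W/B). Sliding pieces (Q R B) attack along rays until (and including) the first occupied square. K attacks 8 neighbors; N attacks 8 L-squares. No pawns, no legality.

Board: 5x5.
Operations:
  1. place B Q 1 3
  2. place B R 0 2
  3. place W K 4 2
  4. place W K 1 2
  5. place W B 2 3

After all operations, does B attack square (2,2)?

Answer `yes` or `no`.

Op 1: place BQ@(1,3)
Op 2: place BR@(0,2)
Op 3: place WK@(4,2)
Op 4: place WK@(1,2)
Op 5: place WB@(2,3)
Per-piece attacks for B:
  BR@(0,2): attacks (0,3) (0,4) (0,1) (0,0) (1,2) [ray(1,0) blocked at (1,2)]
  BQ@(1,3): attacks (1,4) (1,2) (2,3) (0,3) (2,4) (2,2) (3,1) (4,0) (0,4) (0,2) [ray(0,-1) blocked at (1,2); ray(1,0) blocked at (2,3); ray(-1,-1) blocked at (0,2)]
B attacks (2,2): yes

Answer: yes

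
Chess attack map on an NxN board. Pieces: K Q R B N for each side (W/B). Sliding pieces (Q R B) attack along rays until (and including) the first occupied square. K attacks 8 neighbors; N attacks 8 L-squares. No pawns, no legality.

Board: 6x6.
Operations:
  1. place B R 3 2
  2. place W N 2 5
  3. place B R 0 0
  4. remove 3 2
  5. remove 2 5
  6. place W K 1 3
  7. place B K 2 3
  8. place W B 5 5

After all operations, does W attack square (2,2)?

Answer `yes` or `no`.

Answer: yes

Derivation:
Op 1: place BR@(3,2)
Op 2: place WN@(2,5)
Op 3: place BR@(0,0)
Op 4: remove (3,2)
Op 5: remove (2,5)
Op 6: place WK@(1,3)
Op 7: place BK@(2,3)
Op 8: place WB@(5,5)
Per-piece attacks for W:
  WK@(1,3): attacks (1,4) (1,2) (2,3) (0,3) (2,4) (2,2) (0,4) (0,2)
  WB@(5,5): attacks (4,4) (3,3) (2,2) (1,1) (0,0) [ray(-1,-1) blocked at (0,0)]
W attacks (2,2): yes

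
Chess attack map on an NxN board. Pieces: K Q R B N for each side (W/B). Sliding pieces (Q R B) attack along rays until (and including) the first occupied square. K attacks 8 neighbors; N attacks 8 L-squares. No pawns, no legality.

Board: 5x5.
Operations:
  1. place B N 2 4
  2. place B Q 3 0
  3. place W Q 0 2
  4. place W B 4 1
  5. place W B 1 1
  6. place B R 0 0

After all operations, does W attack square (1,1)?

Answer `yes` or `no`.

Answer: yes

Derivation:
Op 1: place BN@(2,4)
Op 2: place BQ@(3,0)
Op 3: place WQ@(0,2)
Op 4: place WB@(4,1)
Op 5: place WB@(1,1)
Op 6: place BR@(0,0)
Per-piece attacks for W:
  WQ@(0,2): attacks (0,3) (0,4) (0,1) (0,0) (1,2) (2,2) (3,2) (4,2) (1,3) (2,4) (1,1) [ray(0,-1) blocked at (0,0); ray(1,1) blocked at (2,4); ray(1,-1) blocked at (1,1)]
  WB@(1,1): attacks (2,2) (3,3) (4,4) (2,0) (0,2) (0,0) [ray(-1,1) blocked at (0,2); ray(-1,-1) blocked at (0,0)]
  WB@(4,1): attacks (3,2) (2,3) (1,4) (3,0) [ray(-1,-1) blocked at (3,0)]
W attacks (1,1): yes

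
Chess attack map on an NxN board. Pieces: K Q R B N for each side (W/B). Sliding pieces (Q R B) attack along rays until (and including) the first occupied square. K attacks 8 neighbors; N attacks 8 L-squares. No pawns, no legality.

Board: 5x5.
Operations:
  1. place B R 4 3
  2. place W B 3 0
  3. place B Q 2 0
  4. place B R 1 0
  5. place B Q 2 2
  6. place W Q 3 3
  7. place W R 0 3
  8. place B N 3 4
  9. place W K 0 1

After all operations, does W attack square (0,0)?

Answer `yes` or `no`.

Op 1: place BR@(4,3)
Op 2: place WB@(3,0)
Op 3: place BQ@(2,0)
Op 4: place BR@(1,0)
Op 5: place BQ@(2,2)
Op 6: place WQ@(3,3)
Op 7: place WR@(0,3)
Op 8: place BN@(3,4)
Op 9: place WK@(0,1)
Per-piece attacks for W:
  WK@(0,1): attacks (0,2) (0,0) (1,1) (1,2) (1,0)
  WR@(0,3): attacks (0,4) (0,2) (0,1) (1,3) (2,3) (3,3) [ray(0,-1) blocked at (0,1); ray(1,0) blocked at (3,3)]
  WB@(3,0): attacks (4,1) (2,1) (1,2) (0,3) [ray(-1,1) blocked at (0,3)]
  WQ@(3,3): attacks (3,4) (3,2) (3,1) (3,0) (4,3) (2,3) (1,3) (0,3) (4,4) (4,2) (2,4) (2,2) [ray(0,1) blocked at (3,4); ray(0,-1) blocked at (3,0); ray(1,0) blocked at (4,3); ray(-1,0) blocked at (0,3); ray(-1,-1) blocked at (2,2)]
W attacks (0,0): yes

Answer: yes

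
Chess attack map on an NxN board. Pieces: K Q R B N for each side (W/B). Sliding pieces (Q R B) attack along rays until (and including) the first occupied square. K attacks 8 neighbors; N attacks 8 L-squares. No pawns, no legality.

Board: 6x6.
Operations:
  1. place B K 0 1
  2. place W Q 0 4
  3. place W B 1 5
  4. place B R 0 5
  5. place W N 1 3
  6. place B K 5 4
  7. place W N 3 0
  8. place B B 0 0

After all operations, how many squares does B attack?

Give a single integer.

Answer: 14

Derivation:
Op 1: place BK@(0,1)
Op 2: place WQ@(0,4)
Op 3: place WB@(1,5)
Op 4: place BR@(0,5)
Op 5: place WN@(1,3)
Op 6: place BK@(5,4)
Op 7: place WN@(3,0)
Op 8: place BB@(0,0)
Per-piece attacks for B:
  BB@(0,0): attacks (1,1) (2,2) (3,3) (4,4) (5,5)
  BK@(0,1): attacks (0,2) (0,0) (1,1) (1,2) (1,0)
  BR@(0,5): attacks (0,4) (1,5) [ray(0,-1) blocked at (0,4); ray(1,0) blocked at (1,5)]
  BK@(5,4): attacks (5,5) (5,3) (4,4) (4,5) (4,3)
Union (14 distinct): (0,0) (0,2) (0,4) (1,0) (1,1) (1,2) (1,5) (2,2) (3,3) (4,3) (4,4) (4,5) (5,3) (5,5)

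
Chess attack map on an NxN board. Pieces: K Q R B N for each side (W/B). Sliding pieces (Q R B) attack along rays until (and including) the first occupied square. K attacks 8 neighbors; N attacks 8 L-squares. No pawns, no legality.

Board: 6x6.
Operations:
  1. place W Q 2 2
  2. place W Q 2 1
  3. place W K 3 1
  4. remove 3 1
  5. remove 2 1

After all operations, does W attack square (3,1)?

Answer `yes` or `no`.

Op 1: place WQ@(2,2)
Op 2: place WQ@(2,1)
Op 3: place WK@(3,1)
Op 4: remove (3,1)
Op 5: remove (2,1)
Per-piece attacks for W:
  WQ@(2,2): attacks (2,3) (2,4) (2,5) (2,1) (2,0) (3,2) (4,2) (5,2) (1,2) (0,2) (3,3) (4,4) (5,5) (3,1) (4,0) (1,3) (0,4) (1,1) (0,0)
W attacks (3,1): yes

Answer: yes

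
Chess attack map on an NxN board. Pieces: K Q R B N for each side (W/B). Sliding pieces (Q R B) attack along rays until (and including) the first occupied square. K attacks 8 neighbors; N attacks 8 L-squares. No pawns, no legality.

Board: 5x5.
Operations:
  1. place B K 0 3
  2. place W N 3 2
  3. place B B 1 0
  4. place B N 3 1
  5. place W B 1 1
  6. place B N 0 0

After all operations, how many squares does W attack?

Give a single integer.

Answer: 10

Derivation:
Op 1: place BK@(0,3)
Op 2: place WN@(3,2)
Op 3: place BB@(1,0)
Op 4: place BN@(3,1)
Op 5: place WB@(1,1)
Op 6: place BN@(0,0)
Per-piece attacks for W:
  WB@(1,1): attacks (2,2) (3,3) (4,4) (2,0) (0,2) (0,0) [ray(-1,-1) blocked at (0,0)]
  WN@(3,2): attacks (4,4) (2,4) (1,3) (4,0) (2,0) (1,1)
Union (10 distinct): (0,0) (0,2) (1,1) (1,3) (2,0) (2,2) (2,4) (3,3) (4,0) (4,4)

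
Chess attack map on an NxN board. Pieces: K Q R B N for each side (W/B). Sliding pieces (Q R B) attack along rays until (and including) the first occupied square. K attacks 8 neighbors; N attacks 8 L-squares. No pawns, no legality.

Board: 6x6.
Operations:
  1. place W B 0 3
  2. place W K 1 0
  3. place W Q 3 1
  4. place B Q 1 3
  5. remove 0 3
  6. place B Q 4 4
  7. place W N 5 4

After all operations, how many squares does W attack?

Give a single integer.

Op 1: place WB@(0,3)
Op 2: place WK@(1,0)
Op 3: place WQ@(3,1)
Op 4: place BQ@(1,3)
Op 5: remove (0,3)
Op 6: place BQ@(4,4)
Op 7: place WN@(5,4)
Per-piece attacks for W:
  WK@(1,0): attacks (1,1) (2,0) (0,0) (2,1) (0,1)
  WQ@(3,1): attacks (3,2) (3,3) (3,4) (3,5) (3,0) (4,1) (5,1) (2,1) (1,1) (0,1) (4,2) (5,3) (4,0) (2,2) (1,3) (2,0) [ray(-1,1) blocked at (1,3)]
  WN@(5,4): attacks (3,5) (4,2) (3,3)
Union (17 distinct): (0,0) (0,1) (1,1) (1,3) (2,0) (2,1) (2,2) (3,0) (3,2) (3,3) (3,4) (3,5) (4,0) (4,1) (4,2) (5,1) (5,3)

Answer: 17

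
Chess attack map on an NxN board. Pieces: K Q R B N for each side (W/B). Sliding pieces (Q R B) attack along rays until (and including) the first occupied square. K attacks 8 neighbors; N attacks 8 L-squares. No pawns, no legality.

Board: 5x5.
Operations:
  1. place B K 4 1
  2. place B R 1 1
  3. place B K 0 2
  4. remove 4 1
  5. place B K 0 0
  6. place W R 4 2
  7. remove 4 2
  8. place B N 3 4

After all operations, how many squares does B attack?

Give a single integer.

Answer: 12

Derivation:
Op 1: place BK@(4,1)
Op 2: place BR@(1,1)
Op 3: place BK@(0,2)
Op 4: remove (4,1)
Op 5: place BK@(0,0)
Op 6: place WR@(4,2)
Op 7: remove (4,2)
Op 8: place BN@(3,4)
Per-piece attacks for B:
  BK@(0,0): attacks (0,1) (1,0) (1,1)
  BK@(0,2): attacks (0,3) (0,1) (1,2) (1,3) (1,1)
  BR@(1,1): attacks (1,2) (1,3) (1,4) (1,0) (2,1) (3,1) (4,1) (0,1)
  BN@(3,4): attacks (4,2) (2,2) (1,3)
Union (12 distinct): (0,1) (0,3) (1,0) (1,1) (1,2) (1,3) (1,4) (2,1) (2,2) (3,1) (4,1) (4,2)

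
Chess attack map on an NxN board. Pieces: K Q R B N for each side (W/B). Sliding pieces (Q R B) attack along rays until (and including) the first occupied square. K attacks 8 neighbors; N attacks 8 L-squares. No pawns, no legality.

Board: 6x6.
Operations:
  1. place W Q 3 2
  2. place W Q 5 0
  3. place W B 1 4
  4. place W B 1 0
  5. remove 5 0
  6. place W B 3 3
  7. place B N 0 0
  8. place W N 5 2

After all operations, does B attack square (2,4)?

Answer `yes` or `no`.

Op 1: place WQ@(3,2)
Op 2: place WQ@(5,0)
Op 3: place WB@(1,4)
Op 4: place WB@(1,0)
Op 5: remove (5,0)
Op 6: place WB@(3,3)
Op 7: place BN@(0,0)
Op 8: place WN@(5,2)
Per-piece attacks for B:
  BN@(0,0): attacks (1,2) (2,1)
B attacks (2,4): no

Answer: no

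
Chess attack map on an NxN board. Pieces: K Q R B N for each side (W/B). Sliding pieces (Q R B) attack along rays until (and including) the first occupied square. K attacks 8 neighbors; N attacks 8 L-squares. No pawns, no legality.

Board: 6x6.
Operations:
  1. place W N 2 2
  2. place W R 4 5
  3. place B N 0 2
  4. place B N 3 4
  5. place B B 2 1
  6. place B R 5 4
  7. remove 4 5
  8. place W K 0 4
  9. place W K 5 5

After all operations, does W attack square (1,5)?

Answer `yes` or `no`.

Op 1: place WN@(2,2)
Op 2: place WR@(4,5)
Op 3: place BN@(0,2)
Op 4: place BN@(3,4)
Op 5: place BB@(2,1)
Op 6: place BR@(5,4)
Op 7: remove (4,5)
Op 8: place WK@(0,4)
Op 9: place WK@(5,5)
Per-piece attacks for W:
  WK@(0,4): attacks (0,5) (0,3) (1,4) (1,5) (1,3)
  WN@(2,2): attacks (3,4) (4,3) (1,4) (0,3) (3,0) (4,1) (1,0) (0,1)
  WK@(5,5): attacks (5,4) (4,5) (4,4)
W attacks (1,5): yes

Answer: yes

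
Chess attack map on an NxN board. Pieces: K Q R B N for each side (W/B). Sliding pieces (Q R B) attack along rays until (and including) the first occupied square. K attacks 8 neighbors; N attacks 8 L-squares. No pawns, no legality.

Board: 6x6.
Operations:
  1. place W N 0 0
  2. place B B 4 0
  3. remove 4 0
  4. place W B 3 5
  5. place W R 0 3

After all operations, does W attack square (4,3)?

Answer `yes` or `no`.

Answer: yes

Derivation:
Op 1: place WN@(0,0)
Op 2: place BB@(4,0)
Op 3: remove (4,0)
Op 4: place WB@(3,5)
Op 5: place WR@(0,3)
Per-piece attacks for W:
  WN@(0,0): attacks (1,2) (2,1)
  WR@(0,3): attacks (0,4) (0,5) (0,2) (0,1) (0,0) (1,3) (2,3) (3,3) (4,3) (5,3) [ray(0,-1) blocked at (0,0)]
  WB@(3,5): attacks (4,4) (5,3) (2,4) (1,3) (0,2)
W attacks (4,3): yes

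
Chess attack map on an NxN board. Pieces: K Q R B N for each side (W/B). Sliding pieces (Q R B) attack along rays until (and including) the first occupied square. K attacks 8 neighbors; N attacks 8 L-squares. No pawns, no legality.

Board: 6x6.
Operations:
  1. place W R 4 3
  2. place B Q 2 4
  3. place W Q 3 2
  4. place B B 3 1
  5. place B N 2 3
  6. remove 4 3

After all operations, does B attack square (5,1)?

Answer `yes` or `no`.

Op 1: place WR@(4,3)
Op 2: place BQ@(2,4)
Op 3: place WQ@(3,2)
Op 4: place BB@(3,1)
Op 5: place BN@(2,3)
Op 6: remove (4,3)
Per-piece attacks for B:
  BN@(2,3): attacks (3,5) (4,4) (1,5) (0,4) (3,1) (4,2) (1,1) (0,2)
  BQ@(2,4): attacks (2,5) (2,3) (3,4) (4,4) (5,4) (1,4) (0,4) (3,5) (3,3) (4,2) (5,1) (1,5) (1,3) (0,2) [ray(0,-1) blocked at (2,3)]
  BB@(3,1): attacks (4,2) (5,3) (4,0) (2,2) (1,3) (0,4) (2,0)
B attacks (5,1): yes

Answer: yes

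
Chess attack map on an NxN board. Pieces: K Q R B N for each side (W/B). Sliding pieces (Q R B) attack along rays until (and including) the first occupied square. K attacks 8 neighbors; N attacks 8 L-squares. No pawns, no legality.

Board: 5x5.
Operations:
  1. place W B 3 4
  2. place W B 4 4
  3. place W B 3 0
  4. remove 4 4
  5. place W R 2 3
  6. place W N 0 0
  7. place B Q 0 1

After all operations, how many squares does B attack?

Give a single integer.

Answer: 11

Derivation:
Op 1: place WB@(3,4)
Op 2: place WB@(4,4)
Op 3: place WB@(3,0)
Op 4: remove (4,4)
Op 5: place WR@(2,3)
Op 6: place WN@(0,0)
Op 7: place BQ@(0,1)
Per-piece attacks for B:
  BQ@(0,1): attacks (0,2) (0,3) (0,4) (0,0) (1,1) (2,1) (3,1) (4,1) (1,2) (2,3) (1,0) [ray(0,-1) blocked at (0,0); ray(1,1) blocked at (2,3)]
Union (11 distinct): (0,0) (0,2) (0,3) (0,4) (1,0) (1,1) (1,2) (2,1) (2,3) (3,1) (4,1)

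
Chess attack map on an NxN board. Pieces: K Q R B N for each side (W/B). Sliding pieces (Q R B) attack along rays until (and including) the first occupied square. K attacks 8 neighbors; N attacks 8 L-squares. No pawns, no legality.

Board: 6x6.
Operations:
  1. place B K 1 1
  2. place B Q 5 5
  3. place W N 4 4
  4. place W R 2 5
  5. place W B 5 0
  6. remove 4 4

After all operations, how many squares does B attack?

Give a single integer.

Answer: 19

Derivation:
Op 1: place BK@(1,1)
Op 2: place BQ@(5,5)
Op 3: place WN@(4,4)
Op 4: place WR@(2,5)
Op 5: place WB@(5,0)
Op 6: remove (4,4)
Per-piece attacks for B:
  BK@(1,1): attacks (1,2) (1,0) (2,1) (0,1) (2,2) (2,0) (0,2) (0,0)
  BQ@(5,5): attacks (5,4) (5,3) (5,2) (5,1) (5,0) (4,5) (3,5) (2,5) (4,4) (3,3) (2,2) (1,1) [ray(0,-1) blocked at (5,0); ray(-1,0) blocked at (2,5); ray(-1,-1) blocked at (1,1)]
Union (19 distinct): (0,0) (0,1) (0,2) (1,0) (1,1) (1,2) (2,0) (2,1) (2,2) (2,5) (3,3) (3,5) (4,4) (4,5) (5,0) (5,1) (5,2) (5,3) (5,4)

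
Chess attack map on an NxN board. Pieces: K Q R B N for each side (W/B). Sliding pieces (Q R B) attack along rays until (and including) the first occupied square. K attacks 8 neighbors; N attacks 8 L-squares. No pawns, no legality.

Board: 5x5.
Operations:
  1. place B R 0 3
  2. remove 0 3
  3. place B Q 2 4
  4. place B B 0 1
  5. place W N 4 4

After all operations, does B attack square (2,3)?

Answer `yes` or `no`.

Op 1: place BR@(0,3)
Op 2: remove (0,3)
Op 3: place BQ@(2,4)
Op 4: place BB@(0,1)
Op 5: place WN@(4,4)
Per-piece attacks for B:
  BB@(0,1): attacks (1,2) (2,3) (3,4) (1,0)
  BQ@(2,4): attacks (2,3) (2,2) (2,1) (2,0) (3,4) (4,4) (1,4) (0,4) (3,3) (4,2) (1,3) (0,2) [ray(1,0) blocked at (4,4)]
B attacks (2,3): yes

Answer: yes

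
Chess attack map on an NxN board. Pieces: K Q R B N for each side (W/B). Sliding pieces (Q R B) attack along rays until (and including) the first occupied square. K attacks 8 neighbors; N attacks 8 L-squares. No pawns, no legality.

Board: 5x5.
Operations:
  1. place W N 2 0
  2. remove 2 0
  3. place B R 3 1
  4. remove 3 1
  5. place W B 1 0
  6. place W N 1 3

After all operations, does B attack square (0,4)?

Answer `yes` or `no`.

Op 1: place WN@(2,0)
Op 2: remove (2,0)
Op 3: place BR@(3,1)
Op 4: remove (3,1)
Op 5: place WB@(1,0)
Op 6: place WN@(1,3)
Per-piece attacks for B:
B attacks (0,4): no

Answer: no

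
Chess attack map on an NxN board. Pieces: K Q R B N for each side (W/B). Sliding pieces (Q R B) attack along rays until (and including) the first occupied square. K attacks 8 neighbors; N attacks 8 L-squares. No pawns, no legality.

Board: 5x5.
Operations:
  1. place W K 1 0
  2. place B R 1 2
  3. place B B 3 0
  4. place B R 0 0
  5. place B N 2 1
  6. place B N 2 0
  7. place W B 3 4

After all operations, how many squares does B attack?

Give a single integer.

Op 1: place WK@(1,0)
Op 2: place BR@(1,2)
Op 3: place BB@(3,0)
Op 4: place BR@(0,0)
Op 5: place BN@(2,1)
Op 6: place BN@(2,0)
Op 7: place WB@(3,4)
Per-piece attacks for B:
  BR@(0,0): attacks (0,1) (0,2) (0,3) (0,4) (1,0) [ray(1,0) blocked at (1,0)]
  BR@(1,2): attacks (1,3) (1,4) (1,1) (1,0) (2,2) (3,2) (4,2) (0,2) [ray(0,-1) blocked at (1,0)]
  BN@(2,0): attacks (3,2) (4,1) (1,2) (0,1)
  BN@(2,1): attacks (3,3) (4,2) (1,3) (0,2) (4,0) (0,0)
  BB@(3,0): attacks (4,1) (2,1) [ray(-1,1) blocked at (2,1)]
Union (17 distinct): (0,0) (0,1) (0,2) (0,3) (0,4) (1,0) (1,1) (1,2) (1,3) (1,4) (2,1) (2,2) (3,2) (3,3) (4,0) (4,1) (4,2)

Answer: 17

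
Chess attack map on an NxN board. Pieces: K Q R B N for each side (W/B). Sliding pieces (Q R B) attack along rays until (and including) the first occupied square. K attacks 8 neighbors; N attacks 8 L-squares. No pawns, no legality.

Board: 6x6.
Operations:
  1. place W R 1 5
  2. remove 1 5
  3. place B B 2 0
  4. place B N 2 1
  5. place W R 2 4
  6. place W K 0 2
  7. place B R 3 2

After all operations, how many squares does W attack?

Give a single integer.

Answer: 14

Derivation:
Op 1: place WR@(1,5)
Op 2: remove (1,5)
Op 3: place BB@(2,0)
Op 4: place BN@(2,1)
Op 5: place WR@(2,4)
Op 6: place WK@(0,2)
Op 7: place BR@(3,2)
Per-piece attacks for W:
  WK@(0,2): attacks (0,3) (0,1) (1,2) (1,3) (1,1)
  WR@(2,4): attacks (2,5) (2,3) (2,2) (2,1) (3,4) (4,4) (5,4) (1,4) (0,4) [ray(0,-1) blocked at (2,1)]
Union (14 distinct): (0,1) (0,3) (0,4) (1,1) (1,2) (1,3) (1,4) (2,1) (2,2) (2,3) (2,5) (3,4) (4,4) (5,4)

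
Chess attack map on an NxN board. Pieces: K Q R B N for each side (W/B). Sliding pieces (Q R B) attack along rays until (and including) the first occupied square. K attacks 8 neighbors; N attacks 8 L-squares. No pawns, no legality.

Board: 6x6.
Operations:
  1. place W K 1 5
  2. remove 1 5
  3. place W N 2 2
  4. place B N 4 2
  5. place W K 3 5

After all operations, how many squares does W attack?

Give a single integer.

Op 1: place WK@(1,5)
Op 2: remove (1,5)
Op 3: place WN@(2,2)
Op 4: place BN@(4,2)
Op 5: place WK@(3,5)
Per-piece attacks for W:
  WN@(2,2): attacks (3,4) (4,3) (1,4) (0,3) (3,0) (4,1) (1,0) (0,1)
  WK@(3,5): attacks (3,4) (4,5) (2,5) (4,4) (2,4)
Union (12 distinct): (0,1) (0,3) (1,0) (1,4) (2,4) (2,5) (3,0) (3,4) (4,1) (4,3) (4,4) (4,5)

Answer: 12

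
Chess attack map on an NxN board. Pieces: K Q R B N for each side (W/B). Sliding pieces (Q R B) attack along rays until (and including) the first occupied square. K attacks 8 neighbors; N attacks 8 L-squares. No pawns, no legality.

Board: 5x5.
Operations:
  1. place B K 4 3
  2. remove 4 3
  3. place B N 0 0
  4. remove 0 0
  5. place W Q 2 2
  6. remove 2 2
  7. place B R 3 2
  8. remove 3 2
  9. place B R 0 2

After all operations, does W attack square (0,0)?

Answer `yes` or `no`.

Answer: no

Derivation:
Op 1: place BK@(4,3)
Op 2: remove (4,3)
Op 3: place BN@(0,0)
Op 4: remove (0,0)
Op 5: place WQ@(2,2)
Op 6: remove (2,2)
Op 7: place BR@(3,2)
Op 8: remove (3,2)
Op 9: place BR@(0,2)
Per-piece attacks for W:
W attacks (0,0): no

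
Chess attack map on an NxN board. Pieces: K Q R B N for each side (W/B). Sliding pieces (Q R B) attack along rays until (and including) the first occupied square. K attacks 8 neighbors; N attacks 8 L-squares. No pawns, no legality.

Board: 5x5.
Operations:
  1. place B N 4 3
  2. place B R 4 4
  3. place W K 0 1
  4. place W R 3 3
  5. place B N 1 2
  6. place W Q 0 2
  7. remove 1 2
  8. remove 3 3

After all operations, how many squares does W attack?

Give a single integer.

Answer: 14

Derivation:
Op 1: place BN@(4,3)
Op 2: place BR@(4,4)
Op 3: place WK@(0,1)
Op 4: place WR@(3,3)
Op 5: place BN@(1,2)
Op 6: place WQ@(0,2)
Op 7: remove (1,2)
Op 8: remove (3,3)
Per-piece attacks for W:
  WK@(0,1): attacks (0,2) (0,0) (1,1) (1,2) (1,0)
  WQ@(0,2): attacks (0,3) (0,4) (0,1) (1,2) (2,2) (3,2) (4,2) (1,3) (2,4) (1,1) (2,0) [ray(0,-1) blocked at (0,1)]
Union (14 distinct): (0,0) (0,1) (0,2) (0,3) (0,4) (1,0) (1,1) (1,2) (1,3) (2,0) (2,2) (2,4) (3,2) (4,2)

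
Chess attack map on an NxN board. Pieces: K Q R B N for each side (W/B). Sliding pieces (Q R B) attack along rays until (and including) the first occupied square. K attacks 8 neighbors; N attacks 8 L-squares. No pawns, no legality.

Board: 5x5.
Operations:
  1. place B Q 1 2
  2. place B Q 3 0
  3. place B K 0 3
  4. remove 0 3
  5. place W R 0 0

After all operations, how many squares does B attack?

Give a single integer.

Op 1: place BQ@(1,2)
Op 2: place BQ@(3,0)
Op 3: place BK@(0,3)
Op 4: remove (0,3)
Op 5: place WR@(0,0)
Per-piece attacks for B:
  BQ@(1,2): attacks (1,3) (1,4) (1,1) (1,0) (2,2) (3,2) (4,2) (0,2) (2,3) (3,4) (2,1) (3,0) (0,3) (0,1) [ray(1,-1) blocked at (3,0)]
  BQ@(3,0): attacks (3,1) (3,2) (3,3) (3,4) (4,0) (2,0) (1,0) (0,0) (4,1) (2,1) (1,2) [ray(-1,0) blocked at (0,0); ray(-1,1) blocked at (1,2)]
Union (21 distinct): (0,0) (0,1) (0,2) (0,3) (1,0) (1,1) (1,2) (1,3) (1,4) (2,0) (2,1) (2,2) (2,3) (3,0) (3,1) (3,2) (3,3) (3,4) (4,0) (4,1) (4,2)

Answer: 21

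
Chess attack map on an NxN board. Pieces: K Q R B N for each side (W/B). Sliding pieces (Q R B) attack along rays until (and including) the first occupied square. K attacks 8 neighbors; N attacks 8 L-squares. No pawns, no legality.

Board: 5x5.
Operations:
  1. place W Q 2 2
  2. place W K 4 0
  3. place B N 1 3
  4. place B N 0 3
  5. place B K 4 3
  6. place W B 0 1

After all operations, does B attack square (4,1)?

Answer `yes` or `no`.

Op 1: place WQ@(2,2)
Op 2: place WK@(4,0)
Op 3: place BN@(1,3)
Op 4: place BN@(0,3)
Op 5: place BK@(4,3)
Op 6: place WB@(0,1)
Per-piece attacks for B:
  BN@(0,3): attacks (2,4) (1,1) (2,2)
  BN@(1,3): attacks (3,4) (2,1) (3,2) (0,1)
  BK@(4,3): attacks (4,4) (4,2) (3,3) (3,4) (3,2)
B attacks (4,1): no

Answer: no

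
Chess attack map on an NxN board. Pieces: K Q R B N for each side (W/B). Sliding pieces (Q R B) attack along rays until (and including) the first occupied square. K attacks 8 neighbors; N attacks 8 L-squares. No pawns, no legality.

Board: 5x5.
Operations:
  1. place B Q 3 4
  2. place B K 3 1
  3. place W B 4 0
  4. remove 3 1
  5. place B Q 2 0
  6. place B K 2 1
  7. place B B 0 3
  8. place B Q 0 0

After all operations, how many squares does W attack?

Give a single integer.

Answer: 4

Derivation:
Op 1: place BQ@(3,4)
Op 2: place BK@(3,1)
Op 3: place WB@(4,0)
Op 4: remove (3,1)
Op 5: place BQ@(2,0)
Op 6: place BK@(2,1)
Op 7: place BB@(0,3)
Op 8: place BQ@(0,0)
Per-piece attacks for W:
  WB@(4,0): attacks (3,1) (2,2) (1,3) (0,4)
Union (4 distinct): (0,4) (1,3) (2,2) (3,1)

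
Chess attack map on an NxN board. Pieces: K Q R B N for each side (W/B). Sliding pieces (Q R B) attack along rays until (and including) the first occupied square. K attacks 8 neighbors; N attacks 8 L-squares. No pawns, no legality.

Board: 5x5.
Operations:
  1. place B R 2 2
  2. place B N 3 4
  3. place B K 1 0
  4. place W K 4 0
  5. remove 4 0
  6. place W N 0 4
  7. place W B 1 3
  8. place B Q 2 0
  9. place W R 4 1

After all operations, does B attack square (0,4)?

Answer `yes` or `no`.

Op 1: place BR@(2,2)
Op 2: place BN@(3,4)
Op 3: place BK@(1,0)
Op 4: place WK@(4,0)
Op 5: remove (4,0)
Op 6: place WN@(0,4)
Op 7: place WB@(1,3)
Op 8: place BQ@(2,0)
Op 9: place WR@(4,1)
Per-piece attacks for B:
  BK@(1,0): attacks (1,1) (2,0) (0,0) (2,1) (0,1)
  BQ@(2,0): attacks (2,1) (2,2) (3,0) (4,0) (1,0) (3,1) (4,2) (1,1) (0,2) [ray(0,1) blocked at (2,2); ray(-1,0) blocked at (1,0)]
  BR@(2,2): attacks (2,3) (2,4) (2,1) (2,0) (3,2) (4,2) (1,2) (0,2) [ray(0,-1) blocked at (2,0)]
  BN@(3,4): attacks (4,2) (2,2) (1,3)
B attacks (0,4): no

Answer: no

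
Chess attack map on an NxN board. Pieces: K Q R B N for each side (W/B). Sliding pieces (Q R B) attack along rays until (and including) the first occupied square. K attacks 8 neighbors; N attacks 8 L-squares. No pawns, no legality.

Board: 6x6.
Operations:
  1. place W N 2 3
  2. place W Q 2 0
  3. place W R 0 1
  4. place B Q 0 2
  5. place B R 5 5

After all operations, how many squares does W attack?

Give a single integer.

Answer: 19

Derivation:
Op 1: place WN@(2,3)
Op 2: place WQ@(2,0)
Op 3: place WR@(0,1)
Op 4: place BQ@(0,2)
Op 5: place BR@(5,5)
Per-piece attacks for W:
  WR@(0,1): attacks (0,2) (0,0) (1,1) (2,1) (3,1) (4,1) (5,1) [ray(0,1) blocked at (0,2)]
  WQ@(2,0): attacks (2,1) (2,2) (2,3) (3,0) (4,0) (5,0) (1,0) (0,0) (3,1) (4,2) (5,3) (1,1) (0,2) [ray(0,1) blocked at (2,3); ray(-1,1) blocked at (0,2)]
  WN@(2,3): attacks (3,5) (4,4) (1,5) (0,4) (3,1) (4,2) (1,1) (0,2)
Union (19 distinct): (0,0) (0,2) (0,4) (1,0) (1,1) (1,5) (2,1) (2,2) (2,3) (3,0) (3,1) (3,5) (4,0) (4,1) (4,2) (4,4) (5,0) (5,1) (5,3)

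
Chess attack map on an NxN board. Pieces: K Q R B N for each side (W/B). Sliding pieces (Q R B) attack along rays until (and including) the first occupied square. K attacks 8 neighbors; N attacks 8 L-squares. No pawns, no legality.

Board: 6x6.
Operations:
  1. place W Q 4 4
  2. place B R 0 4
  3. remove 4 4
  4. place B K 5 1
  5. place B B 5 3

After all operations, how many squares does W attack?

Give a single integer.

Answer: 0

Derivation:
Op 1: place WQ@(4,4)
Op 2: place BR@(0,4)
Op 3: remove (4,4)
Op 4: place BK@(5,1)
Op 5: place BB@(5,3)
Per-piece attacks for W:
Union (0 distinct): (none)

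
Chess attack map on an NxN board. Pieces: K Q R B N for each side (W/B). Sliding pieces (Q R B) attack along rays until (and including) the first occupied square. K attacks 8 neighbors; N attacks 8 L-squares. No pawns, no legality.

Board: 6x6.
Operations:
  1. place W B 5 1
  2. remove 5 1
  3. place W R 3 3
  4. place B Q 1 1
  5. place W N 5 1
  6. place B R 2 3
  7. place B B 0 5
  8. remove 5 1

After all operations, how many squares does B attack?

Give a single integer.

Answer: 19

Derivation:
Op 1: place WB@(5,1)
Op 2: remove (5,1)
Op 3: place WR@(3,3)
Op 4: place BQ@(1,1)
Op 5: place WN@(5,1)
Op 6: place BR@(2,3)
Op 7: place BB@(0,5)
Op 8: remove (5,1)
Per-piece attacks for B:
  BB@(0,5): attacks (1,4) (2,3) [ray(1,-1) blocked at (2,3)]
  BQ@(1,1): attacks (1,2) (1,3) (1,4) (1,5) (1,0) (2,1) (3,1) (4,1) (5,1) (0,1) (2,2) (3,3) (2,0) (0,2) (0,0) [ray(1,1) blocked at (3,3)]
  BR@(2,3): attacks (2,4) (2,5) (2,2) (2,1) (2,0) (3,3) (1,3) (0,3) [ray(1,0) blocked at (3,3)]
Union (19 distinct): (0,0) (0,1) (0,2) (0,3) (1,0) (1,2) (1,3) (1,4) (1,5) (2,0) (2,1) (2,2) (2,3) (2,4) (2,5) (3,1) (3,3) (4,1) (5,1)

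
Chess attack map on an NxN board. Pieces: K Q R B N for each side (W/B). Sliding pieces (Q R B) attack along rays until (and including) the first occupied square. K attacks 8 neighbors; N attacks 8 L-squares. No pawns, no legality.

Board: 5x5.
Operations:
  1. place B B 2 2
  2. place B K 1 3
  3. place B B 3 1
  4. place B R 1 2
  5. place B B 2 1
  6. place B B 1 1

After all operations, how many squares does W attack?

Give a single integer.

Answer: 0

Derivation:
Op 1: place BB@(2,2)
Op 2: place BK@(1,3)
Op 3: place BB@(3,1)
Op 4: place BR@(1,2)
Op 5: place BB@(2,1)
Op 6: place BB@(1,1)
Per-piece attacks for W:
Union (0 distinct): (none)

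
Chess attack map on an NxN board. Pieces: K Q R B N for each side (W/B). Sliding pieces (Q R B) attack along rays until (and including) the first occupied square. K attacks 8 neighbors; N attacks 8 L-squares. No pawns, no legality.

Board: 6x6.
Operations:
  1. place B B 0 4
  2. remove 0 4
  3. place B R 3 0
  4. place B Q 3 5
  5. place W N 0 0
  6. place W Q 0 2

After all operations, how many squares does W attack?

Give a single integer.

Op 1: place BB@(0,4)
Op 2: remove (0,4)
Op 3: place BR@(3,0)
Op 4: place BQ@(3,5)
Op 5: place WN@(0,0)
Op 6: place WQ@(0,2)
Per-piece attacks for W:
  WN@(0,0): attacks (1,2) (2,1)
  WQ@(0,2): attacks (0,3) (0,4) (0,5) (0,1) (0,0) (1,2) (2,2) (3,2) (4,2) (5,2) (1,3) (2,4) (3,5) (1,1) (2,0) [ray(0,-1) blocked at (0,0); ray(1,1) blocked at (3,5)]
Union (16 distinct): (0,0) (0,1) (0,3) (0,4) (0,5) (1,1) (1,2) (1,3) (2,0) (2,1) (2,2) (2,4) (3,2) (3,5) (4,2) (5,2)

Answer: 16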